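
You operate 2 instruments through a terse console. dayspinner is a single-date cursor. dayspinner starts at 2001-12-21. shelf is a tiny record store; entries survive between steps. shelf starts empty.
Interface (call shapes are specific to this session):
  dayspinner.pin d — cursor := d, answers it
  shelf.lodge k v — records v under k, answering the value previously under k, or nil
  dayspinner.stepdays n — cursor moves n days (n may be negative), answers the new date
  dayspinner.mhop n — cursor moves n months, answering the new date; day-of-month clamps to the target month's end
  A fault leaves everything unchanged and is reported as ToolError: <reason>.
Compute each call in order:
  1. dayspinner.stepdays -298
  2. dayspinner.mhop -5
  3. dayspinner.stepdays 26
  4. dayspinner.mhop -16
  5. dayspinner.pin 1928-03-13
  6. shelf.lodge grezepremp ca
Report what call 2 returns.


Invoking dayspinner.stepdays on n: -298, which returns 2001-02-26.
Then dayspinner.mhop on n: -5: 2000-09-26.
Now I run dayspinner.stepdays on n: 26, — result: 2000-10-22.
Using dayspinner.mhop on n: -16, → 1999-06-22.
Then dayspinner.pin on d: 1928-03-13, which returns 1928-03-13.
Then shelf.lodge on k: grezepremp, v: ca, and observe nil.

Answer: 2000-09-26


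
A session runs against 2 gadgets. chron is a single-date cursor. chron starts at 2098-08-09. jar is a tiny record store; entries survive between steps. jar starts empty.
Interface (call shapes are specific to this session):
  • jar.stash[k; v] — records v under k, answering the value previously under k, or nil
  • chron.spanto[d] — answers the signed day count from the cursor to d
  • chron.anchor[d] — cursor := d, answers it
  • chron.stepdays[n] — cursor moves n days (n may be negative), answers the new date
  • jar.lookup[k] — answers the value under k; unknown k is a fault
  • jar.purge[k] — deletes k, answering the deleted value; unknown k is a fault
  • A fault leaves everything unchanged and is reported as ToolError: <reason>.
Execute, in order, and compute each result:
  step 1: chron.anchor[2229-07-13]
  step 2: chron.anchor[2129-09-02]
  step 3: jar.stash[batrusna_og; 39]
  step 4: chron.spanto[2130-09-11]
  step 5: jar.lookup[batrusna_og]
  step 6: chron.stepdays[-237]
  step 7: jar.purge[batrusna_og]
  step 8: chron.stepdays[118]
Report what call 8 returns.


Answer: 2129-05-06

Derivation:
CALL chron.anchor[2229-07-13]
RET  2229-07-13
CALL chron.anchor[2129-09-02]
RET  2129-09-02
CALL jar.stash[batrusna_og; 39]
RET  nil
CALL chron.spanto[2130-09-11]
RET  374
CALL jar.lookup[batrusna_og]
RET  39
CALL chron.stepdays[-237]
RET  2129-01-08
CALL jar.purge[batrusna_og]
RET  39
CALL chron.stepdays[118]
RET  2129-05-06


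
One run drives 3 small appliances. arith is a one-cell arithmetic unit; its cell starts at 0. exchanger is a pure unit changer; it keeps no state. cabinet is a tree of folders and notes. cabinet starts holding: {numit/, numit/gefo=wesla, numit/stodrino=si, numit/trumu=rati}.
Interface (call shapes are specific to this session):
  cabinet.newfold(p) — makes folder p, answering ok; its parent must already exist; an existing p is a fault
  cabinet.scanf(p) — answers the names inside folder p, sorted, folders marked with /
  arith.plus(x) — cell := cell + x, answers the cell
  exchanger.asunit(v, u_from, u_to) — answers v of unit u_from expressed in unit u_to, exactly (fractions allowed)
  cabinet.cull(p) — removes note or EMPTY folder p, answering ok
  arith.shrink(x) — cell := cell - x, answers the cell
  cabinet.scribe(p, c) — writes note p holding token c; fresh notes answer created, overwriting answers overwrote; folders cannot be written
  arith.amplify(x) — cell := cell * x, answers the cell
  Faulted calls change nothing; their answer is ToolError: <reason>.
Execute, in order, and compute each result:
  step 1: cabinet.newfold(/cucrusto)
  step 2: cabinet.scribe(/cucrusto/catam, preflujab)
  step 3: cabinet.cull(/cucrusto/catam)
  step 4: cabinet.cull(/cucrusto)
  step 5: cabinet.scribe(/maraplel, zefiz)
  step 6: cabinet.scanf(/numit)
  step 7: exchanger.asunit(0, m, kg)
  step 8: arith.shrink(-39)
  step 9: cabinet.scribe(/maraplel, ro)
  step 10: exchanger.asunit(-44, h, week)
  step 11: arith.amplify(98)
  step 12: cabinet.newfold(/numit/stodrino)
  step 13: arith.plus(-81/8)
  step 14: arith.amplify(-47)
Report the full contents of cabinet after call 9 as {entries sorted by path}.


Answer: {maraplel=ro, numit/, numit/gefo=wesla, numit/stodrino=si, numit/trumu=rati}

Derivation:
Step: cabinet.newfold[/cucrusto]
Result: ok
Step: cabinet.scribe[/cucrusto/catam; preflujab]
Result: created
Step: cabinet.cull[/cucrusto/catam]
Result: ok
Step: cabinet.cull[/cucrusto]
Result: ok
Step: cabinet.scribe[/maraplel; zefiz]
Result: created
Step: cabinet.scanf[/numit]
Result: [gefo, stodrino, trumu]
Step: exchanger.asunit[0; m; kg]
Result: ToolError: incompatible units
Step: arith.shrink[-39]
Result: 39
Step: cabinet.scribe[/maraplel; ro]
Result: overwrote
Step: exchanger.asunit[-44; h; week]
Result: -11/42
Step: arith.amplify[98]
Result: 3822
Step: cabinet.newfold[/numit/stodrino]
Result: ToolError: exists
Step: arith.plus[-81/8]
Result: 30495/8
Step: arith.amplify[-47]
Result: -1433265/8


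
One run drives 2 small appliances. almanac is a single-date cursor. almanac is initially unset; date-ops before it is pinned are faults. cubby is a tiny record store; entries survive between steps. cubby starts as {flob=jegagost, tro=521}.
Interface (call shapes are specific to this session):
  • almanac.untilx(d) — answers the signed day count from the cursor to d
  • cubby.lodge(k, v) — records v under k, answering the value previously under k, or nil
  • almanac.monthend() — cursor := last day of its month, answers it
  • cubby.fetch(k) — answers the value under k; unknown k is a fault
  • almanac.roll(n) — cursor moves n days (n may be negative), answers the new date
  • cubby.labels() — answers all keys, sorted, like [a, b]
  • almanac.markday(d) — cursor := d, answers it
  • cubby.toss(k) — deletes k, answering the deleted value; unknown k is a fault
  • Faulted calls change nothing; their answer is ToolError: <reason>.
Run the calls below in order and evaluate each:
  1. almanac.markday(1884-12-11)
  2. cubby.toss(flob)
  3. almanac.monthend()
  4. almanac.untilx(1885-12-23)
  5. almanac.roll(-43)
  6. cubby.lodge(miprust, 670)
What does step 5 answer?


Answer: 1884-11-18

Derivation:
% almanac.markday d: 1884-12-11
  1884-12-11
% cubby.toss k: flob
  jegagost
% almanac.monthend
  1884-12-31
% almanac.untilx d: 1885-12-23
  357
% almanac.roll n: -43
  1884-11-18
% cubby.lodge k: miprust v: 670
  nil


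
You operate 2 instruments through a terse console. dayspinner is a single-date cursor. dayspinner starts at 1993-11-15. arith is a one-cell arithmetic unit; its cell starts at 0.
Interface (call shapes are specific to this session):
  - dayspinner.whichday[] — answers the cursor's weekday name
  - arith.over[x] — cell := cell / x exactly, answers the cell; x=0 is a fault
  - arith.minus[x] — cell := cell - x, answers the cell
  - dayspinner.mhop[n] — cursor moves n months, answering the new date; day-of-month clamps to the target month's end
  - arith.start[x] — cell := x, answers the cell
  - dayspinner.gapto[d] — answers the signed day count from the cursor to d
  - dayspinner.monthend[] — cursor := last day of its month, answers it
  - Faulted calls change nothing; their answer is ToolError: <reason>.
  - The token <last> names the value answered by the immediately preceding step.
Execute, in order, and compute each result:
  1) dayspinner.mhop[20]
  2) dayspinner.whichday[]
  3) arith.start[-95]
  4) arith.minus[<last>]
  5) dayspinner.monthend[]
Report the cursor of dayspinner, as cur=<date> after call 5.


>>> mhop n=20
  1995-07-15
>>> whichday
  Saturday
>>> start x=-95
  -95
>>> minus x=<last>
  0
>>> monthend
  1995-07-31

Answer: cur=1995-07-31


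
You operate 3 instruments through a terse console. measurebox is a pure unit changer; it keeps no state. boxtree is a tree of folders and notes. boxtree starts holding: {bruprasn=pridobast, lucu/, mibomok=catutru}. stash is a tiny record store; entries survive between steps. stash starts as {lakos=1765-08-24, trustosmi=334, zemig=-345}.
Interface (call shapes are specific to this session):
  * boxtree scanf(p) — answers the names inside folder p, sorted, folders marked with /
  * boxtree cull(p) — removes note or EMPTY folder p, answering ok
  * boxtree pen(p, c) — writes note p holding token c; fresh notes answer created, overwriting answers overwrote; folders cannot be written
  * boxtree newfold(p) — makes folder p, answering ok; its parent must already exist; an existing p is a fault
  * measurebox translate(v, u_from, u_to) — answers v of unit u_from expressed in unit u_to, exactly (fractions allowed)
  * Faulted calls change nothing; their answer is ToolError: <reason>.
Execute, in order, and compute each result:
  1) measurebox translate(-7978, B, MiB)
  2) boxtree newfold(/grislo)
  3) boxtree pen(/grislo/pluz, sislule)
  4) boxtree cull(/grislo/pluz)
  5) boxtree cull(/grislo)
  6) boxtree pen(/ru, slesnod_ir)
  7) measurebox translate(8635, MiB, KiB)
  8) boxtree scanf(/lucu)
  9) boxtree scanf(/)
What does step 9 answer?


Answer: [bruprasn, lucu/, mibomok, ru]

Derivation:
I use measurebox translate with v='-7978', u_from='B', u_to='MiB', — result: -3989/524288.
Then boxtree newfold with p='/grislo', → ok.
Then boxtree pen with p='/grislo/pluz', c='sislule', and get created.
I use boxtree cull with p='/grislo/pluz', → ok.
I invoke boxtree cull with p='/grislo', and observe ok.
Invoking boxtree pen with p='/ru', c='slesnod_ir': created.
Using measurebox translate with v='8635', u_from='MiB', u_to='KiB', and observe 8842240.
Calling boxtree scanf with p='/lucu', giving [].
Now I run boxtree scanf with p='/', which returns [bruprasn, lucu/, mibomok, ru].


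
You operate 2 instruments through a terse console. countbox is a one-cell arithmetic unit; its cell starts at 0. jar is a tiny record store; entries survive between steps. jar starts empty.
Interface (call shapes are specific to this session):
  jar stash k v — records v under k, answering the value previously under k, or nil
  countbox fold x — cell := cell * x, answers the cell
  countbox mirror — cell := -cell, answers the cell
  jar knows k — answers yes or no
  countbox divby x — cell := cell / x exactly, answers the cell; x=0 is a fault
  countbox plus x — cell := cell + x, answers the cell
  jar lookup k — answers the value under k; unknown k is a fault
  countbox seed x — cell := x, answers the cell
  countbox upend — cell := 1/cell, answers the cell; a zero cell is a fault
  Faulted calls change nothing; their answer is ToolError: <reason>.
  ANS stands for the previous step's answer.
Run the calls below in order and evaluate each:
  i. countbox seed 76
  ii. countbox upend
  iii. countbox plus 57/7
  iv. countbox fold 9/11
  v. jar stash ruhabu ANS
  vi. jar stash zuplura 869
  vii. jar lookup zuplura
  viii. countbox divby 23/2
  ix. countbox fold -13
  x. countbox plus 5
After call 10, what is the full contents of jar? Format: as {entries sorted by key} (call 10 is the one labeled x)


;; 1. countbox seed(76) ~> 76
;; 2. countbox upend() ~> 1/76
;; 3. countbox plus(57/7) ~> 4339/532
;; 4. countbox fold(9/11) ~> 39051/5852
;; 5. jar stash(ruhabu, ANS) ~> nil
;; 6. jar stash(zuplura, 869) ~> nil
;; 7. jar lookup(zuplura) ~> 869
;; 8. countbox divby(23/2) ~> 39051/67298
;; 9. countbox fold(-13) ~> -507663/67298
;; 10. countbox plus(5) ~> -171173/67298

Answer: {ruhabu=39051/5852, zuplura=869}


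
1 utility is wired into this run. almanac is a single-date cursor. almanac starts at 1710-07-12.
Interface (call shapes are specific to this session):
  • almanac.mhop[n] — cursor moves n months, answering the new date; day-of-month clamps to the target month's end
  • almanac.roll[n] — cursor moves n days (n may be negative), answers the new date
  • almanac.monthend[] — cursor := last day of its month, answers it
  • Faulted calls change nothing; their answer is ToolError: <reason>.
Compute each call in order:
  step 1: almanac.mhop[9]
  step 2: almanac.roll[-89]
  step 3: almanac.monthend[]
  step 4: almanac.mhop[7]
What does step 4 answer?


==> mhop(n: 9)
<== 1711-04-12
==> roll(n: -89)
<== 1711-01-13
==> monthend()
<== 1711-01-31
==> mhop(n: 7)
<== 1711-08-31

Answer: 1711-08-31


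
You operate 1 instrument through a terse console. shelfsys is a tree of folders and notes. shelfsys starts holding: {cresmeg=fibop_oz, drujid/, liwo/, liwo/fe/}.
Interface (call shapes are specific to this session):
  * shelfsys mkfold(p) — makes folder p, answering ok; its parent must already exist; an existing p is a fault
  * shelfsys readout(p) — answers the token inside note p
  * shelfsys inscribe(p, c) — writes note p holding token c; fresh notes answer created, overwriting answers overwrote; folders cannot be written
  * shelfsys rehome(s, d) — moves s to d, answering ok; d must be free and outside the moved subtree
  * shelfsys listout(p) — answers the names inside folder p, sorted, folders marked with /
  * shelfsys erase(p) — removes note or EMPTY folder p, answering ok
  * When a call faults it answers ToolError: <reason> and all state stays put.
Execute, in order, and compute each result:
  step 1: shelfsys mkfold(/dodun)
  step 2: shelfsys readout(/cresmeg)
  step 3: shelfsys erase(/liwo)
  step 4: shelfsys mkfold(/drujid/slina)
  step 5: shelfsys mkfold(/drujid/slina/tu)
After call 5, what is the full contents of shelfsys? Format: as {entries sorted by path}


~$ shelfsys mkfold p→/dodun
:: ok
~$ shelfsys readout p→/cresmeg
:: fibop_oz
~$ shelfsys erase p→/liwo
:: ToolError: not empty
~$ shelfsys mkfold p→/drujid/slina
:: ok
~$ shelfsys mkfold p→/drujid/slina/tu
:: ok

Answer: {cresmeg=fibop_oz, dodun/, drujid/, drujid/slina/, drujid/slina/tu/, liwo/, liwo/fe/}


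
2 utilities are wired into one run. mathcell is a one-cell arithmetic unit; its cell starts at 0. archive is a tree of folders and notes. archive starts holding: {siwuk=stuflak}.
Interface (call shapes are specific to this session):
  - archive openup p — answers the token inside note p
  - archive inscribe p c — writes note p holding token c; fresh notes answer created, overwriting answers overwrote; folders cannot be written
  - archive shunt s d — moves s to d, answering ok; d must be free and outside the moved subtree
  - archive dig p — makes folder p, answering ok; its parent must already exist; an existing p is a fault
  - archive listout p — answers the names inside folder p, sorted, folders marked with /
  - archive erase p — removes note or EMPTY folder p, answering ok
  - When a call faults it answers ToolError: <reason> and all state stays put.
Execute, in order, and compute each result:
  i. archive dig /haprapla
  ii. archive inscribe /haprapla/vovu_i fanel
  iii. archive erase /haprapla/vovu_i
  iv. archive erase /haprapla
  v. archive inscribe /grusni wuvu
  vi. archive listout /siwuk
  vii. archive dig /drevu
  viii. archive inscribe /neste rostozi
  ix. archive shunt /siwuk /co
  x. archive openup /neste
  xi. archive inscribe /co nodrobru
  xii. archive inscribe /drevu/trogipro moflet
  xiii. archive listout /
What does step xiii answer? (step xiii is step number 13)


# 1. archive dig(p=/haprapla) -> ok
# 2. archive inscribe(p=/haprapla/vovu_i, c=fanel) -> created
# 3. archive erase(p=/haprapla/vovu_i) -> ok
# 4. archive erase(p=/haprapla) -> ok
# 5. archive inscribe(p=/grusni, c=wuvu) -> created
# 6. archive listout(p=/siwuk) -> ToolError: not a directory
# 7. archive dig(p=/drevu) -> ok
# 8. archive inscribe(p=/neste, c=rostozi) -> created
# 9. archive shunt(s=/siwuk, d=/co) -> ok
# 10. archive openup(p=/neste) -> rostozi
# 11. archive inscribe(p=/co, c=nodrobru) -> overwrote
# 12. archive inscribe(p=/drevu/trogipro, c=moflet) -> created
# 13. archive listout(p=/) -> [co, drevu/, grusni, neste]

Answer: [co, drevu/, grusni, neste]


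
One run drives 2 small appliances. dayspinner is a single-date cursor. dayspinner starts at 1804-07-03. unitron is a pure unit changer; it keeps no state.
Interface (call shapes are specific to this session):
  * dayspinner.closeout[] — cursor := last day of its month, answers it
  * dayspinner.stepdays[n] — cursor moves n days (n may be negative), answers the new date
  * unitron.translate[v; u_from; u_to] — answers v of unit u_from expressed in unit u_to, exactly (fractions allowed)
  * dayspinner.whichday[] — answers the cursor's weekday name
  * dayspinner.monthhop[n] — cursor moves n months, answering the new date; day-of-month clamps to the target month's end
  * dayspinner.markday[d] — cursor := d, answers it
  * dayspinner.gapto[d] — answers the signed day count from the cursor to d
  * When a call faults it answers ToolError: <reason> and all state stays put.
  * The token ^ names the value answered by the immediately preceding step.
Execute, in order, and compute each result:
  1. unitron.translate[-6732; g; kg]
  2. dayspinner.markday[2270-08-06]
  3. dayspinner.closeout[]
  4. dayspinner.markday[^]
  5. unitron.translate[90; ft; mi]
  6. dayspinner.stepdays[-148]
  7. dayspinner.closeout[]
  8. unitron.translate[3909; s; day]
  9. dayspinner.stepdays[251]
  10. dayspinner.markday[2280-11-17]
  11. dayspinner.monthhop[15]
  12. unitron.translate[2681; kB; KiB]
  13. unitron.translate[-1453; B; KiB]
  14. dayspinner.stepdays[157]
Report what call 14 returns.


Answer: 2282-07-24

Derivation:
% translate -6732 g kg
= -1683/250
% markday 2270-08-06
= 2270-08-06
% closeout
= 2270-08-31
% markday ^
= 2270-08-31
% translate 90 ft mi
= 3/176
% stepdays -148
= 2270-04-05
% closeout
= 2270-04-30
% translate 3909 s day
= 1303/28800
% stepdays 251
= 2271-01-06
% markday 2280-11-17
= 2280-11-17
% monthhop 15
= 2282-02-17
% translate 2681 kB KiB
= 335125/128
% translate -1453 B KiB
= -1453/1024
% stepdays 157
= 2282-07-24


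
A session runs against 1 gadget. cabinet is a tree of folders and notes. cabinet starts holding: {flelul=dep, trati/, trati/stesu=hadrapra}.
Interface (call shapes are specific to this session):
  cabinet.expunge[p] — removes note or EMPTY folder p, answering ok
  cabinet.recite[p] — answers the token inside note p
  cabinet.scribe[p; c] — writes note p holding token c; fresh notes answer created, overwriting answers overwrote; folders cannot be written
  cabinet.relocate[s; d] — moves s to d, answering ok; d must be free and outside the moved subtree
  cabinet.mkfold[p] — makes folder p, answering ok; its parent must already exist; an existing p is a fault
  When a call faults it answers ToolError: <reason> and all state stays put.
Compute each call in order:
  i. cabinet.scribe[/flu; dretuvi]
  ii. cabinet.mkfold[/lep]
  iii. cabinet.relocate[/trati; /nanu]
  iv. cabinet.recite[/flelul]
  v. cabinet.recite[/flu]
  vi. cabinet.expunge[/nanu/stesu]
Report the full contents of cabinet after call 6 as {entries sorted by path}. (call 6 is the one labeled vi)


CALL cabinet.scribe[/flu; dretuvi]
RET  created
CALL cabinet.mkfold[/lep]
RET  ok
CALL cabinet.relocate[/trati; /nanu]
RET  ok
CALL cabinet.recite[/flelul]
RET  dep
CALL cabinet.recite[/flu]
RET  dretuvi
CALL cabinet.expunge[/nanu/stesu]
RET  ok

Answer: {flelul=dep, flu=dretuvi, lep/, nanu/}


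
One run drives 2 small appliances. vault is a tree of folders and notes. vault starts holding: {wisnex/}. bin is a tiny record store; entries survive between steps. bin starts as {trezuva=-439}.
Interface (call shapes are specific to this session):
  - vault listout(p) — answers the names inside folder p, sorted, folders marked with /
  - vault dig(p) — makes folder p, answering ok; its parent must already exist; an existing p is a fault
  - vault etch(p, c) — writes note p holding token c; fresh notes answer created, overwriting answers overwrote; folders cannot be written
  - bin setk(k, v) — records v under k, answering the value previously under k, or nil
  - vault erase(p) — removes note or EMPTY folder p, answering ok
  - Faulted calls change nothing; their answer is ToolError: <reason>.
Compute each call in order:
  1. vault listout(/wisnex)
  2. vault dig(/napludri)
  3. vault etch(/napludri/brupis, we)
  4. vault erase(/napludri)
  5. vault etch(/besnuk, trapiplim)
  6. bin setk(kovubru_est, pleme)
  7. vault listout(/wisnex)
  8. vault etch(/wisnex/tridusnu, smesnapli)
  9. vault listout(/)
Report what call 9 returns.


Now I run vault listout passing p=/wisnex, yielding [].
Now I run vault dig passing p=/napludri, and see ok.
Invoking vault etch passing p=/napludri/brupis, c=we, giving created.
I use vault erase passing p=/napludri, and observe ToolError: not empty.
I call vault etch passing p=/besnuk, c=trapiplim, and observe created.
Using bin setk passing k=kovubru_est, v=pleme, and observe nil.
Then vault listout passing p=/wisnex, — result: [].
I use vault etch passing p=/wisnex/tridusnu, c=smesnapli, — result: created.
Then vault listout passing p=/, — result: [besnuk, napludri/, wisnex/].

Answer: [besnuk, napludri/, wisnex/]


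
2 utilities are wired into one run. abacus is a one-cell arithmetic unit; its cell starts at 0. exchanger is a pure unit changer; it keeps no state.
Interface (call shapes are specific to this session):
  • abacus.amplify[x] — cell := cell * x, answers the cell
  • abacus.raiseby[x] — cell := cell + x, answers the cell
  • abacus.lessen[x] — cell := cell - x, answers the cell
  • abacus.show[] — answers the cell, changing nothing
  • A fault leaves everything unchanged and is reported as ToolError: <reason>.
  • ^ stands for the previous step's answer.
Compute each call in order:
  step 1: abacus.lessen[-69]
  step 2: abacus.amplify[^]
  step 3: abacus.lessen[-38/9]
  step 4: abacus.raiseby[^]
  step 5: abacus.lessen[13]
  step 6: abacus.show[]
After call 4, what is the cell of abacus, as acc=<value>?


Do: abacus.lessen[x→-69]
See: 69
Do: abacus.amplify[x→^]
See: 4761
Do: abacus.lessen[x→-38/9]
See: 42887/9
Do: abacus.raiseby[x→^]
See: 85774/9
Do: abacus.lessen[x→13]
See: 85657/9
Do: abacus.show[]
See: 85657/9

Answer: acc=85774/9


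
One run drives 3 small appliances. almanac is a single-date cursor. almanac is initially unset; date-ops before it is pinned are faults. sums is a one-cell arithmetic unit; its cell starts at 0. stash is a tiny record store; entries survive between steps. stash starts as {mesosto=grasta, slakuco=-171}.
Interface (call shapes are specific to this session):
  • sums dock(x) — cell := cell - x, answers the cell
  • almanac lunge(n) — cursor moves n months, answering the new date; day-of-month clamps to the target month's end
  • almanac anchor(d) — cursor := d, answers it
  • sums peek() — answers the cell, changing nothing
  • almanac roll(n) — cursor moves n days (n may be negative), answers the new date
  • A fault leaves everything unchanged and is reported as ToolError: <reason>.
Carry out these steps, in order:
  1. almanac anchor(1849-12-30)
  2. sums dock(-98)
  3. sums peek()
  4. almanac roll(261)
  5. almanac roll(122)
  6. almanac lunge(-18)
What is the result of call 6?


Answer: 1849-07-17

Derivation:
% almanac anchor 1849-12-30
[out] 1849-12-30
% sums dock -98
[out] 98
% sums peek
[out] 98
% almanac roll 261
[out] 1850-09-17
% almanac roll 122
[out] 1851-01-17
% almanac lunge -18
[out] 1849-07-17


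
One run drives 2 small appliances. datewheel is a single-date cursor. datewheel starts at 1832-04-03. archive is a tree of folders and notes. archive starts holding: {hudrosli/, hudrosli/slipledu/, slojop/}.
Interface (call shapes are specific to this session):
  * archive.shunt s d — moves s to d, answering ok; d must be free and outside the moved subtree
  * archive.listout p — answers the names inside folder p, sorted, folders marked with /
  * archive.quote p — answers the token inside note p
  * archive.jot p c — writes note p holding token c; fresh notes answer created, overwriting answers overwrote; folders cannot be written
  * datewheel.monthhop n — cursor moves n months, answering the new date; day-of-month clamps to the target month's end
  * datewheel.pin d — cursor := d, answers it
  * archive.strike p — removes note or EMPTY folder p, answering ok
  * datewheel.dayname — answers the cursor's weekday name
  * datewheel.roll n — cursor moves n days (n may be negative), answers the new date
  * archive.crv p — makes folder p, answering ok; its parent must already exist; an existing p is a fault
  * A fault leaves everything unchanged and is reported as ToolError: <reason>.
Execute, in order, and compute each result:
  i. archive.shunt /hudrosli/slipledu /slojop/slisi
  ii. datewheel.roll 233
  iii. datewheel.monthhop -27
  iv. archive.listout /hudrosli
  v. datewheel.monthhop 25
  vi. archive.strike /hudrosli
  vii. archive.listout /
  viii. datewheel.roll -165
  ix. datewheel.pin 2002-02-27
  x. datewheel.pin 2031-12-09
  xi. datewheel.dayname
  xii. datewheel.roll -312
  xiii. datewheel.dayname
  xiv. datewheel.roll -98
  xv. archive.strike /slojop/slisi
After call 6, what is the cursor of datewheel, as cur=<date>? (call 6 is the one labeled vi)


Do: archive.shunt[s=/hudrosli/slipledu; d=/slojop/slisi]
See: ok
Do: datewheel.roll[n=233]
See: 1832-11-22
Do: datewheel.monthhop[n=-27]
See: 1830-08-22
Do: archive.listout[p=/hudrosli]
See: []
Do: datewheel.monthhop[n=25]
See: 1832-09-22
Do: archive.strike[p=/hudrosli]
See: ok
Do: archive.listout[p=/]
See: [slojop/]
Do: datewheel.roll[n=-165]
See: 1832-04-10
Do: datewheel.pin[d=2002-02-27]
See: 2002-02-27
Do: datewheel.pin[d=2031-12-09]
See: 2031-12-09
Do: datewheel.dayname[]
See: Tuesday
Do: datewheel.roll[n=-312]
See: 2031-01-31
Do: datewheel.dayname[]
See: Friday
Do: datewheel.roll[n=-98]
See: 2030-10-25
Do: archive.strike[p=/slojop/slisi]
See: ok

Answer: cur=1832-09-22


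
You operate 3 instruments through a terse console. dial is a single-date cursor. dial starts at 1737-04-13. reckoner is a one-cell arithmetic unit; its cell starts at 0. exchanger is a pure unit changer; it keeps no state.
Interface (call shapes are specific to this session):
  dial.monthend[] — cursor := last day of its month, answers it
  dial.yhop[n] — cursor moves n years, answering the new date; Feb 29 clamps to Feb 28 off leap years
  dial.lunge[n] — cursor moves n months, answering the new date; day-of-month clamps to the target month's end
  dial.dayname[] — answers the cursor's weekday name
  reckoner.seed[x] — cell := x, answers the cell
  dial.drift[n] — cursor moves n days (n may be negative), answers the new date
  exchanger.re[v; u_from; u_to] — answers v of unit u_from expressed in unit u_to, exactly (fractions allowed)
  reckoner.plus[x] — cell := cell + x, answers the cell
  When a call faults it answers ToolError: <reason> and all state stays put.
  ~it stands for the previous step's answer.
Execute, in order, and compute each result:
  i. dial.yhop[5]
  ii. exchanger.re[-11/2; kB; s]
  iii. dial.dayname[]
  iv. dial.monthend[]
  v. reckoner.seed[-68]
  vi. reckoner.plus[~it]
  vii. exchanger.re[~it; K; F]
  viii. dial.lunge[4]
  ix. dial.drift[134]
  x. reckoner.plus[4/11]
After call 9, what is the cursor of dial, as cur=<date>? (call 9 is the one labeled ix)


Using dial.yhop(5), yielding 1742-04-13.
Then exchanger.re(-11/2, kB, s), which returns ToolError: incompatible units.
Now I run dial.dayname, and observe Friday.
I call dial.monthend(), and observe 1742-04-30.
Invoking reckoner.seed(-68), and observe -68.
Calling reckoner.plus(~it): -136.
I invoke exchanger.re(~it, K, F), and see -70447/100.
Now I run dial.lunge(4): 1742-08-30.
I invoke dial.drift(134), giving 1743-01-11.
I try reckoner.plus(4/11), and get -1492/11.

Answer: cur=1743-01-11


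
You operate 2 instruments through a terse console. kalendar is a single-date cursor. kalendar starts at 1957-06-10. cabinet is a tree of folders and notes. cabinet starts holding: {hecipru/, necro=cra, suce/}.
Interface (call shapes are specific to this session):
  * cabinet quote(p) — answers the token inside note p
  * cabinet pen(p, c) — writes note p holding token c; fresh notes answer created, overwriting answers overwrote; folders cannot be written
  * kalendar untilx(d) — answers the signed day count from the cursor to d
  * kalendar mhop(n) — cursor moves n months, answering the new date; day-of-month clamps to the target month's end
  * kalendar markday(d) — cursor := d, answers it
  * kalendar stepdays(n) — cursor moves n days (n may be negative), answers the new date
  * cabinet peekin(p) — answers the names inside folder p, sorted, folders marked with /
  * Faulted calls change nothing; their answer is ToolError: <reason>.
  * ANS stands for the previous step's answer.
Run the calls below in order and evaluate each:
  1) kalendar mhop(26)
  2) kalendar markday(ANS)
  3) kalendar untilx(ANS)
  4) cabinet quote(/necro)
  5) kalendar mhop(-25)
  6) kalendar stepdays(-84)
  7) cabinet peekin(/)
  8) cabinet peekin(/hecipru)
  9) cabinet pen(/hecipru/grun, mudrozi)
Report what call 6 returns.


[in] kalendar mhop n: 26
= 1959-08-10
[in] kalendar markday d: ANS
= 1959-08-10
[in] kalendar untilx d: ANS
= 0
[in] cabinet quote p: /necro
= cra
[in] kalendar mhop n: -25
= 1957-07-10
[in] kalendar stepdays n: -84
= 1957-04-17
[in] cabinet peekin p: /
= [hecipru/, necro, suce/]
[in] cabinet peekin p: /hecipru
= []
[in] cabinet pen p: /hecipru/grun c: mudrozi
= created

Answer: 1957-04-17


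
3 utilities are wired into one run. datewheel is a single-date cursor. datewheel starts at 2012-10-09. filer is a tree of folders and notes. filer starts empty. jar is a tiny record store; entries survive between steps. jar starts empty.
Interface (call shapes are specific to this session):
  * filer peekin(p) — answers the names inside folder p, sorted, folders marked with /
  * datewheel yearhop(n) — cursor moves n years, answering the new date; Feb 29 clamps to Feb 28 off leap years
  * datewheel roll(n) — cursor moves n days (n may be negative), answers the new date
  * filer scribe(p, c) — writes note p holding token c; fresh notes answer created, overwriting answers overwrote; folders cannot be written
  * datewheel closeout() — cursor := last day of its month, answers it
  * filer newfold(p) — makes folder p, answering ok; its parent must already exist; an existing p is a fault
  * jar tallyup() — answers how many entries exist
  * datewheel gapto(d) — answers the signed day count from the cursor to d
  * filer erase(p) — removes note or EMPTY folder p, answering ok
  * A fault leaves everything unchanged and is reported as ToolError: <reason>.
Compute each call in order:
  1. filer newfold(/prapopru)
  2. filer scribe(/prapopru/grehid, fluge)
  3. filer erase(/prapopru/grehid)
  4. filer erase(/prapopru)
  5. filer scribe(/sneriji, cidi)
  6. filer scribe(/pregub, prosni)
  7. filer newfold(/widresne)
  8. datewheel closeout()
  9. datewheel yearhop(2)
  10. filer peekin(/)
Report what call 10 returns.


Answer: [pregub, sneriji, widresne/]

Derivation:
# filer newfold(p=/prapopru) == ok
# filer scribe(p=/prapopru/grehid, c=fluge) == created
# filer erase(p=/prapopru/grehid) == ok
# filer erase(p=/prapopru) == ok
# filer scribe(p=/sneriji, c=cidi) == created
# filer scribe(p=/pregub, c=prosni) == created
# filer newfold(p=/widresne) == ok
# datewheel closeout() == 2012-10-31
# datewheel yearhop(n=2) == 2014-10-31
# filer peekin(p=/) == [pregub, sneriji, widresne/]


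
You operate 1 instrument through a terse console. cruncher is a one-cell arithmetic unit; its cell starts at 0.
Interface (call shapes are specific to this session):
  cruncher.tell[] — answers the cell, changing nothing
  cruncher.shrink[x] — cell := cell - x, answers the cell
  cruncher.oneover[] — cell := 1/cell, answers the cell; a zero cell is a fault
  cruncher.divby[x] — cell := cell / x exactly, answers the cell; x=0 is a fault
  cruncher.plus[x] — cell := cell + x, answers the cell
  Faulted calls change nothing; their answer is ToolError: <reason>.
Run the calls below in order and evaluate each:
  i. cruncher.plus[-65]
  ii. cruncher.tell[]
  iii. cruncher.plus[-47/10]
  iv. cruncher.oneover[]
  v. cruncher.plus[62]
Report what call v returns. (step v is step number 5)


;; 1. cruncher.plus(x: -65) => -65
;; 2. cruncher.tell() => -65
;; 3. cruncher.plus(x: -47/10) => -697/10
;; 4. cruncher.oneover() => -10/697
;; 5. cruncher.plus(x: 62) => 43204/697

Answer: 43204/697


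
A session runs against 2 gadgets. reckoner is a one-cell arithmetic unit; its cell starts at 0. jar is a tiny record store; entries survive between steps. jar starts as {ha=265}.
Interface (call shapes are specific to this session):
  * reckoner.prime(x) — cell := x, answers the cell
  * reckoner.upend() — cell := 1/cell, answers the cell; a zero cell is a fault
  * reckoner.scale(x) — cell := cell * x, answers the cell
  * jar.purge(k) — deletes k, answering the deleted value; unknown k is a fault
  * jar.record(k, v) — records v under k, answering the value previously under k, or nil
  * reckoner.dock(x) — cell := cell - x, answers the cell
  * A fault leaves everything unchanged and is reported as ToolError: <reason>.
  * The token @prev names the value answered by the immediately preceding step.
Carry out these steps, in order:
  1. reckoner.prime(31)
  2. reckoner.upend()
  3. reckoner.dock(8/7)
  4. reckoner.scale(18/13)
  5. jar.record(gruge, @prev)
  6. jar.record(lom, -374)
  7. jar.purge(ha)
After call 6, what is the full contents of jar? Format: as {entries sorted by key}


Step: prime[x: 31]
Result: 31
Step: upend[]
Result: 1/31
Step: dock[x: 8/7]
Result: -241/217
Step: scale[x: 18/13]
Result: -4338/2821
Step: record[k: gruge; v: @prev]
Result: nil
Step: record[k: lom; v: -374]
Result: nil
Step: purge[k: ha]
Result: 265

Answer: {gruge=-4338/2821, ha=265, lom=-374}


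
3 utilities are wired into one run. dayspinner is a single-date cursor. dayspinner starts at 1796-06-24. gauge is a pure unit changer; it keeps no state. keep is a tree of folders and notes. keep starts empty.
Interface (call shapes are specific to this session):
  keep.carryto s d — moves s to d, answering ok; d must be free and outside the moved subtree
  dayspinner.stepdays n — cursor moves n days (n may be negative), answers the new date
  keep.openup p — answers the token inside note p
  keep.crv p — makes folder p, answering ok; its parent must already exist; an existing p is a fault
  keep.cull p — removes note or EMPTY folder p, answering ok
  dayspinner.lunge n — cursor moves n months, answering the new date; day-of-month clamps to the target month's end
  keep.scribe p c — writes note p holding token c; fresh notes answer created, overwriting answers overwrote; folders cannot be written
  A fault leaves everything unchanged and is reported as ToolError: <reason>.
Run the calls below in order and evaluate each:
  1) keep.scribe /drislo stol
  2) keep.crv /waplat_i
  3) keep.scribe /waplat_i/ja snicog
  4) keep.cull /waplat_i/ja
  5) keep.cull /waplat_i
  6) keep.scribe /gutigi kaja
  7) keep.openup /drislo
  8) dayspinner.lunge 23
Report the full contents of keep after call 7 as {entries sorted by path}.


Answer: {drislo=stol, gutigi=kaja}

Derivation:
-> keep.scribe(p: /drislo, c: stol)
<- created
-> keep.crv(p: /waplat_i)
<- ok
-> keep.scribe(p: /waplat_i/ja, c: snicog)
<- created
-> keep.cull(p: /waplat_i/ja)
<- ok
-> keep.cull(p: /waplat_i)
<- ok
-> keep.scribe(p: /gutigi, c: kaja)
<- created
-> keep.openup(p: /drislo)
<- stol
-> dayspinner.lunge(n: 23)
<- 1798-05-24


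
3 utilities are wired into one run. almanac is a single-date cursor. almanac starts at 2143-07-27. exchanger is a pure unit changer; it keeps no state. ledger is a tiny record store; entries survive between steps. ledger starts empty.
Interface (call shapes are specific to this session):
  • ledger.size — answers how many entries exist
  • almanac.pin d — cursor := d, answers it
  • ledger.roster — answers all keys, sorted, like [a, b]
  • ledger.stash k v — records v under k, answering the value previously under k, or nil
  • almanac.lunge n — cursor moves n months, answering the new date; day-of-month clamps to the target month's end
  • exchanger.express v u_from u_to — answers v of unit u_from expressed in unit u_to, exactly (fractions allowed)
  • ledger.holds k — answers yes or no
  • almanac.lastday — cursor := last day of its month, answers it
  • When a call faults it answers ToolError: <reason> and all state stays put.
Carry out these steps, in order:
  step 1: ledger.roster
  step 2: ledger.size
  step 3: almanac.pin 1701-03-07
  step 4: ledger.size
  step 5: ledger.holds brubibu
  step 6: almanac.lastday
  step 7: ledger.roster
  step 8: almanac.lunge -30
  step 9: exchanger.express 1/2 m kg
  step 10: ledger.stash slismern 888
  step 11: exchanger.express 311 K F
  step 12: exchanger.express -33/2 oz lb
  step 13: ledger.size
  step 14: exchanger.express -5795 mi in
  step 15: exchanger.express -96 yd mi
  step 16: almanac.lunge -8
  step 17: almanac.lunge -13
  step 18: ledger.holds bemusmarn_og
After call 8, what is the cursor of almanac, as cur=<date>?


>> ledger.roster()
<< []
>> ledger.size()
<< 0
>> almanac.pin(d→1701-03-07)
<< 1701-03-07
>> ledger.size()
<< 0
>> ledger.holds(k→brubibu)
<< no
>> almanac.lastday()
<< 1701-03-31
>> ledger.roster()
<< []
>> almanac.lunge(n→-30)
<< 1698-09-30
>> exchanger.express(v→1/2, u_from→m, u_to→kg)
<< ToolError: incompatible units
>> ledger.stash(k→slismern, v→888)
<< nil
>> exchanger.express(v→311, u_from→K, u_to→F)
<< 10013/100
>> exchanger.express(v→-33/2, u_from→oz, u_to→lb)
<< -33/32
>> ledger.size()
<< 1
>> exchanger.express(v→-5795, u_from→mi, u_to→in)
<< -367171200
>> exchanger.express(v→-96, u_from→yd, u_to→mi)
<< -3/55
>> almanac.lunge(n→-8)
<< 1698-01-30
>> almanac.lunge(n→-13)
<< 1696-12-30
>> ledger.holds(k→bemusmarn_og)
<< no

Answer: cur=1698-09-30


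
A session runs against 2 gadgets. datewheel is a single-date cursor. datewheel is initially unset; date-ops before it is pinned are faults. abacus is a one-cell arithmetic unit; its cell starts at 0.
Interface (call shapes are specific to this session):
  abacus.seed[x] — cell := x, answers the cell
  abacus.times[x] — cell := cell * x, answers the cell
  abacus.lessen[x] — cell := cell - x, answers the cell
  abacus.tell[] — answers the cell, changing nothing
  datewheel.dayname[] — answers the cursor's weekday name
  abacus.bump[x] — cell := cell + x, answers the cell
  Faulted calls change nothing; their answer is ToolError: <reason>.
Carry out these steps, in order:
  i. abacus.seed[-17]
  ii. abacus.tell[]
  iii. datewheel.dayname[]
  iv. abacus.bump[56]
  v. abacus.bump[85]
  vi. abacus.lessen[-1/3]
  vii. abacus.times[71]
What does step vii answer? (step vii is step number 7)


Answer: 26483/3

Derivation:
Do: seed[x=-17]
See: -17
Do: tell[]
See: -17
Do: dayname[]
See: ToolError: no date set
Do: bump[x=56]
See: 39
Do: bump[x=85]
See: 124
Do: lessen[x=-1/3]
See: 373/3
Do: times[x=71]
See: 26483/3


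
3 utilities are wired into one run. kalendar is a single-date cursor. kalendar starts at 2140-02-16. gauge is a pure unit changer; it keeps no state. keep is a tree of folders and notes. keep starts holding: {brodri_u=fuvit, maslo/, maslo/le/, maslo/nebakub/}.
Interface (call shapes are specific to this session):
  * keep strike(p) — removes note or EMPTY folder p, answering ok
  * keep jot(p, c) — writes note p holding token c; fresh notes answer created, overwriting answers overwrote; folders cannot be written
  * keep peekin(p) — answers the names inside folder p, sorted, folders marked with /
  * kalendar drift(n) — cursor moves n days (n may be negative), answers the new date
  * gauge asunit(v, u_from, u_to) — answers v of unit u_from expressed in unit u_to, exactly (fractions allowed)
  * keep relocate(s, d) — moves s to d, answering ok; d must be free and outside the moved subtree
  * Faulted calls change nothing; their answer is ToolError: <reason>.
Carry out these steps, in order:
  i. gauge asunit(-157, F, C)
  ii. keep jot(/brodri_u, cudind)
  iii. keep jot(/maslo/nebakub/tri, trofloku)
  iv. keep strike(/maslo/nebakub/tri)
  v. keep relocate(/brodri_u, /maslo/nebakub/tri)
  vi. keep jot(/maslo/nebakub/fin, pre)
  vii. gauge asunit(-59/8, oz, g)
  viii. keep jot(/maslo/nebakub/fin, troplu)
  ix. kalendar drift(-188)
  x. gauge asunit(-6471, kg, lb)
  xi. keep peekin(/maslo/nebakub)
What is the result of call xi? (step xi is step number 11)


-- gauge asunit(v=-157, u_from=F, u_to=C) -> -105
-- keep jot(p=/brodri_u, c=cudind) -> overwrote
-- keep jot(p=/maslo/nebakub/tri, c=trofloku) -> created
-- keep strike(p=/maslo/nebakub/tri) -> ok
-- keep relocate(s=/brodri_u, d=/maslo/nebakub/tri) -> ok
-- keep jot(p=/maslo/nebakub/fin, c=pre) -> created
-- gauge asunit(v=-59/8, u_from=oz, u_to=g) -> -2676194983/12800000
-- keep jot(p=/maslo/nebakub/fin, c=troplu) -> overwrote
-- kalendar drift(n=-188) -> 2139-08-12
-- gauge asunit(v=-6471, u_from=kg, u_to=lb) -> -647100000000/45359237
-- keep peekin(p=/maslo/nebakub) -> [fin, tri]

Answer: [fin, tri]
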